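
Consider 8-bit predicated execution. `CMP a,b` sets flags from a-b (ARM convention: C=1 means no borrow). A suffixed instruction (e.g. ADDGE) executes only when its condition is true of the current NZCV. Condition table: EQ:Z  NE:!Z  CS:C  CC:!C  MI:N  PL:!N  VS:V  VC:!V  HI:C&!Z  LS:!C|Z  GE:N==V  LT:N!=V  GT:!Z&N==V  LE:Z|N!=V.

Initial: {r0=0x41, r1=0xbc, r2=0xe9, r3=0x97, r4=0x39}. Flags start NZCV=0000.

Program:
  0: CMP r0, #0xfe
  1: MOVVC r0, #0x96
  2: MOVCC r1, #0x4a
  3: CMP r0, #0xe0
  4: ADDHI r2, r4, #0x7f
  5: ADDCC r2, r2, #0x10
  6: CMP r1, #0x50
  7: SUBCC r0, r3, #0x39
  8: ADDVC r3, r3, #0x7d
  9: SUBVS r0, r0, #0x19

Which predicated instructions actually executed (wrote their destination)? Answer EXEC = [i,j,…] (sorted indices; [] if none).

EXEC = [1,2,5,7,8]

[0] flags=0000 → (cmp)
[1] flags=0000 VC?T → r0=0x96
[2] flags=0000 CC?T → r1=0x4a
[3] flags=1000 → (cmp)
[4] flags=1000 HI?F → skip
[5] flags=1000 CC?T → r2=0xf9
[6] flags=1000 → (cmp)
[7] flags=1000 CC?T → r0=0x5e
[8] flags=1000 VC?T → r3=0x14
[9] flags=1000 VS?F → skip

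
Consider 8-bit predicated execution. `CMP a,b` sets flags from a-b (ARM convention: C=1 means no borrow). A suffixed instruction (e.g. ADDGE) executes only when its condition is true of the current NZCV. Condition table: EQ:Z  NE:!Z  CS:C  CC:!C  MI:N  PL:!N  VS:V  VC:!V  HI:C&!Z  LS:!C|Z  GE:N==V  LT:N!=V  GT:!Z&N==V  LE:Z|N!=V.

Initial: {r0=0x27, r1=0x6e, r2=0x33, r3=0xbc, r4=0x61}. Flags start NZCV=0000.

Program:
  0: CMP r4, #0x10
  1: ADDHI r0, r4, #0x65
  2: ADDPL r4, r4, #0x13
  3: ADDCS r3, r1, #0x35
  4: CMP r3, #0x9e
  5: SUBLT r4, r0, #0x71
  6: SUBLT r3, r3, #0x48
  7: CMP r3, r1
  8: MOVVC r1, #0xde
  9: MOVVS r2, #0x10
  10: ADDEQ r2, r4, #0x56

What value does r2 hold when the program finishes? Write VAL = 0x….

VAL = 0x10

[0] flags=0010 → (cmp)
[1] flags=0010 HI?T → r0=0xc6
[2] flags=0010 PL?T → r4=0x74
[3] flags=0010 CS?T → r3=0xa3
[4] flags=0010 → (cmp)
[5] flags=0010 LT?F → skip
[6] flags=0010 LT?F → skip
[7] flags=0011 → (cmp)
[8] flags=0011 VC?F → skip
[9] flags=0011 VS?T → r2=0x10
[10] flags=0011 EQ?F → skip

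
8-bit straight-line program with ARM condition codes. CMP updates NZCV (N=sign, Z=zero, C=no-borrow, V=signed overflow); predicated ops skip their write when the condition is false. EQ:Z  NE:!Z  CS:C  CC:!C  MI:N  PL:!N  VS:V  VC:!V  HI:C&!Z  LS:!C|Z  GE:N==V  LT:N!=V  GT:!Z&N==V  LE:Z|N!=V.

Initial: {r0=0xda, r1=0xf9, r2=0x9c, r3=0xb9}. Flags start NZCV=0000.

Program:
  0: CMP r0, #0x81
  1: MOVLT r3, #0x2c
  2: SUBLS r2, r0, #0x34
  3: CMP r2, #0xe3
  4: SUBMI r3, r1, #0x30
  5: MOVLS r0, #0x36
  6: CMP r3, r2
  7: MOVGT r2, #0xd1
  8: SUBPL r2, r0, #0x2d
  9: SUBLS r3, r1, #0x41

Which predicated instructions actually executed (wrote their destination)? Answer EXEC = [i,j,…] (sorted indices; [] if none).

EXEC = [4,5,7,8]

0: ✓ CMP  NZCV=0010
1: · MOVLT
2: · SUBLS
3: ✓ CMP  NZCV=1000
4: ✓ SUBMI  r3←0xc9
5: ✓ MOVLS  r0←0x36
6: ✓ CMP  NZCV=0010
7: ✓ MOVGT  r2←0xd1
8: ✓ SUBPL  r2←0x09
9: · SUBLS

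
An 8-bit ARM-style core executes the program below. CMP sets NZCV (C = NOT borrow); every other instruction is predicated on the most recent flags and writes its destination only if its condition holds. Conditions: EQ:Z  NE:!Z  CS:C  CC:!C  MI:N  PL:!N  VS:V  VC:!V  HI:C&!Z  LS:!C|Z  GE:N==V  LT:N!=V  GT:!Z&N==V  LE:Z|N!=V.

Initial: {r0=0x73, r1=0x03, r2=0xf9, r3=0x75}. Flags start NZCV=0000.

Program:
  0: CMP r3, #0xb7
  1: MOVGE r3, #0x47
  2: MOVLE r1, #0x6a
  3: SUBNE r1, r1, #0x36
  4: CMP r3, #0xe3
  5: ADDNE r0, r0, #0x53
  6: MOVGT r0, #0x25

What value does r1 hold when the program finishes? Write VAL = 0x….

[0] flags=1001 → (cmp)
[1] flags=1001 GE?T → r3=0x47
[2] flags=1001 LE?F → skip
[3] flags=1001 NE?T → r1=0xcd
[4] flags=0000 → (cmp)
[5] flags=0000 NE?T → r0=0xc6
[6] flags=0000 GT?T → r0=0x25

VAL = 0xcd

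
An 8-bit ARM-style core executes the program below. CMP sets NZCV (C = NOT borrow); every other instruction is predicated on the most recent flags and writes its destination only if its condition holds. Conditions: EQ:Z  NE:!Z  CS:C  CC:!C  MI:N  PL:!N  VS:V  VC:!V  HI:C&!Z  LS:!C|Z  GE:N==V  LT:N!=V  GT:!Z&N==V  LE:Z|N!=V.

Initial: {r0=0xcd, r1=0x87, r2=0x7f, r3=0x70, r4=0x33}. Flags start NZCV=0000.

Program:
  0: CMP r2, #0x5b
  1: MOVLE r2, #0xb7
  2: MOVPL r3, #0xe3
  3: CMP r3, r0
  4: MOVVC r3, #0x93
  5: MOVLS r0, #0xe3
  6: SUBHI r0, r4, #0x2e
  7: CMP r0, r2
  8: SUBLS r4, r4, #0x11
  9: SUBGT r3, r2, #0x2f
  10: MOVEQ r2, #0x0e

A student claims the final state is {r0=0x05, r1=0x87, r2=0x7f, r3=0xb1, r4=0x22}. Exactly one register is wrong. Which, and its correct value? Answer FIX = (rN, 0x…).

FIX = (r3, 0x93)

0: ✓ CMP  NZCV=0010
1: · MOVLE
2: ✓ MOVPL  r3←0xe3
3: ✓ CMP  NZCV=0010
4: ✓ MOVVC  r3←0x93
5: · MOVLS
6: ✓ SUBHI  r0←0x05
7: ✓ CMP  NZCV=1000
8: ✓ SUBLS  r4←0x22
9: · SUBGT
10: · MOVEQ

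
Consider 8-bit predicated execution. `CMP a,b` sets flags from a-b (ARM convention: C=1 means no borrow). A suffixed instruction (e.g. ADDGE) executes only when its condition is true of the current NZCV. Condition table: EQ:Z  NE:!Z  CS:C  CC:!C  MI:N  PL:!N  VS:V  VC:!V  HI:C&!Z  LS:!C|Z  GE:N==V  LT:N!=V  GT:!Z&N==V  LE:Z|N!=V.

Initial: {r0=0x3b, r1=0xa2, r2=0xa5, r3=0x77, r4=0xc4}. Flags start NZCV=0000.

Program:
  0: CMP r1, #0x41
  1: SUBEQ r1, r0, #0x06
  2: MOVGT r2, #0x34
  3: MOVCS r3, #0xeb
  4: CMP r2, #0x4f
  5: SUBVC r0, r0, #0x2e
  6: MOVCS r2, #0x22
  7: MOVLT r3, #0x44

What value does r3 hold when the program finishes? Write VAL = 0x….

[0] flags=0011 → (cmp)
[1] flags=0011 EQ?F → skip
[2] flags=0011 GT?F → skip
[3] flags=0011 CS?T → r3=0xeb
[4] flags=0011 → (cmp)
[5] flags=0011 VC?F → skip
[6] flags=0011 CS?T → r2=0x22
[7] flags=0011 LT?T → r3=0x44

VAL = 0x44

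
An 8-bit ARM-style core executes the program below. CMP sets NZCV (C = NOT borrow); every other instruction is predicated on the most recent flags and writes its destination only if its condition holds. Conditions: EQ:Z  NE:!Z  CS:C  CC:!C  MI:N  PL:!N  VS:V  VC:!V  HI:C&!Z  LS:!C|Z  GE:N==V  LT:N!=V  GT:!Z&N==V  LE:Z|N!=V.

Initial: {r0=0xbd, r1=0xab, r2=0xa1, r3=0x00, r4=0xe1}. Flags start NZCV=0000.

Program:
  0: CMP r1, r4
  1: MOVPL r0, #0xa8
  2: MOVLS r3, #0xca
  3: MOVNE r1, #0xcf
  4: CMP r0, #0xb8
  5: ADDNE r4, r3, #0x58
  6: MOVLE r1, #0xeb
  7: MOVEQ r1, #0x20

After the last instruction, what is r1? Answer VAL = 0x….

VAL = 0xcf

[0] flags=1000 → (cmp)
[1] flags=1000 PL?F → skip
[2] flags=1000 LS?T → r3=0xca
[3] flags=1000 NE?T → r1=0xcf
[4] flags=0010 → (cmp)
[5] flags=0010 NE?T → r4=0x22
[6] flags=0010 LE?F → skip
[7] flags=0010 EQ?F → skip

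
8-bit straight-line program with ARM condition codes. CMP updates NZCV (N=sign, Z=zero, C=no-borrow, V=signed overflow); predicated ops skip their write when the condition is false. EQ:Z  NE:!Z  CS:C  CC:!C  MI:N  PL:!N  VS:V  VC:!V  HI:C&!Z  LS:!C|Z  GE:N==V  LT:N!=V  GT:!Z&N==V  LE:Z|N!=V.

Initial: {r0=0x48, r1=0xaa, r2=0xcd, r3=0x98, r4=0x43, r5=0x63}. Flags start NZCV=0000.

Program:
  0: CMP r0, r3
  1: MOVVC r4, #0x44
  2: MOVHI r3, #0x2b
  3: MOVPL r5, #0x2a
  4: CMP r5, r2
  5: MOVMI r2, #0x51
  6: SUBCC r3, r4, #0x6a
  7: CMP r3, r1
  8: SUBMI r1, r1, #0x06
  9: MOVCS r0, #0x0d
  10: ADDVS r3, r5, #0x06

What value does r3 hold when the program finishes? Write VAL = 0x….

0: ✓ CMP  NZCV=1001
1: · MOVVC
2: · MOVHI
3: · MOVPL
4: ✓ CMP  NZCV=1001
5: ✓ MOVMI  r2←0x51
6: ✓ SUBCC  r3←0xd9
7: ✓ CMP  NZCV=0010
8: · SUBMI
9: ✓ MOVCS  r0←0x0d
10: · ADDVS

VAL = 0xd9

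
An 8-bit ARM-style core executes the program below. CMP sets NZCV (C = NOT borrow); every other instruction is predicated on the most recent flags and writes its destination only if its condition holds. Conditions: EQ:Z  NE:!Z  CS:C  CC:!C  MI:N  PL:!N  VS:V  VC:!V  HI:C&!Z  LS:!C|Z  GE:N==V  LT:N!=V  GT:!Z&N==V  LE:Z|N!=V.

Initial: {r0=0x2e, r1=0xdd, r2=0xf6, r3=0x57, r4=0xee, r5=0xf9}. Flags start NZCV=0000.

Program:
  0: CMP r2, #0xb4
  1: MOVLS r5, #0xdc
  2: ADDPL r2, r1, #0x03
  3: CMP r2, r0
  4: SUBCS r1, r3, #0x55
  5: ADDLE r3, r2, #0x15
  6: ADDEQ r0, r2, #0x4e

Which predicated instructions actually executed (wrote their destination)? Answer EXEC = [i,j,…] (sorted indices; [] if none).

EXEC = [2,4,5]

0: ✓ CMP  NZCV=0010
1: · MOVLS
2: ✓ ADDPL  r2←0xe0
3: ✓ CMP  NZCV=1010
4: ✓ SUBCS  r1←0x02
5: ✓ ADDLE  r3←0xf5
6: · ADDEQ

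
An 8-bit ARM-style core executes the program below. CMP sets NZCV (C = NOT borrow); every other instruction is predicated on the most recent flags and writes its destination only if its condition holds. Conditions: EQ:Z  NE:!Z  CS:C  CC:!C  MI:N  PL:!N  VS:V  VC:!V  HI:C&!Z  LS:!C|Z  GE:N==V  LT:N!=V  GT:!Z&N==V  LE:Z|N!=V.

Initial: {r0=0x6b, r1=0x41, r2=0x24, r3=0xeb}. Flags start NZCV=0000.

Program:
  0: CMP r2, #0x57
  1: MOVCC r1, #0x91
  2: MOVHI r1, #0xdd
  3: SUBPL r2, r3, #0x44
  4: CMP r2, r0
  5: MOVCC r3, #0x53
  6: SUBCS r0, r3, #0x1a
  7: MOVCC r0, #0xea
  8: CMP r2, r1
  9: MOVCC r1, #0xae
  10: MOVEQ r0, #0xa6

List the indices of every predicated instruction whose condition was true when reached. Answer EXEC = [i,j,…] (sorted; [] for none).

EXEC = [1,5,7,9]

[0] flags=1000 → (cmp)
[1] flags=1000 CC?T → r1=0x91
[2] flags=1000 HI?F → skip
[3] flags=1000 PL?F → skip
[4] flags=1000 → (cmp)
[5] flags=1000 CC?T → r3=0x53
[6] flags=1000 CS?F → skip
[7] flags=1000 CC?T → r0=0xea
[8] flags=1001 → (cmp)
[9] flags=1001 CC?T → r1=0xae
[10] flags=1001 EQ?F → skip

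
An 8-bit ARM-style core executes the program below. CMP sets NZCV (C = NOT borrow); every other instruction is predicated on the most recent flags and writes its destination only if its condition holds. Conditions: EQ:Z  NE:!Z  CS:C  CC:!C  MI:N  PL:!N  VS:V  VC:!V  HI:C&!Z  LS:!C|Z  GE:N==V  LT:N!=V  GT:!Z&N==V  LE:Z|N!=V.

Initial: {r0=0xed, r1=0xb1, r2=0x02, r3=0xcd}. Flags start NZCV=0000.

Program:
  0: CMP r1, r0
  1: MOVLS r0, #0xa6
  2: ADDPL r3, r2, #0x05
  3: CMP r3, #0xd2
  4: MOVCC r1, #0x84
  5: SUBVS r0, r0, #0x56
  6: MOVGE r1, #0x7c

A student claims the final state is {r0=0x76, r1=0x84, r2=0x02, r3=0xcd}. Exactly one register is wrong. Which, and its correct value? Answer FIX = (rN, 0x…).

FIX = (r0, 0xa6)

[0] flags=1000 → (cmp)
[1] flags=1000 LS?T → r0=0xa6
[2] flags=1000 PL?F → skip
[3] flags=1000 → (cmp)
[4] flags=1000 CC?T → r1=0x84
[5] flags=1000 VS?F → skip
[6] flags=1000 GE?F → skip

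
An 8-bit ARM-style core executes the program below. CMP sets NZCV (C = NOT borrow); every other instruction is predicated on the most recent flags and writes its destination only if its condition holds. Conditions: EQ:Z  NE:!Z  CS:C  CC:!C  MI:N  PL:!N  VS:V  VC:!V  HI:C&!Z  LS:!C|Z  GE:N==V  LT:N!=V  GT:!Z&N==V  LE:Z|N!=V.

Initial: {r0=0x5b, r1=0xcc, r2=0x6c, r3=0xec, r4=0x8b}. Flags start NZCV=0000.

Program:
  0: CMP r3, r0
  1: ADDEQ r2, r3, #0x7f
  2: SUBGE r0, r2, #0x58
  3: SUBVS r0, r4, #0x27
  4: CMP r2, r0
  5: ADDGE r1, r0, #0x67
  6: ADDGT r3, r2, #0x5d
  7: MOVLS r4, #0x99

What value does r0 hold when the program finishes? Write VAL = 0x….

VAL = 0x5b

0: ✓ CMP  NZCV=1010
1: · ADDEQ
2: · SUBGE
3: · SUBVS
4: ✓ CMP  NZCV=0010
5: ✓ ADDGE  r1←0xc2
6: ✓ ADDGT  r3←0xc9
7: · MOVLS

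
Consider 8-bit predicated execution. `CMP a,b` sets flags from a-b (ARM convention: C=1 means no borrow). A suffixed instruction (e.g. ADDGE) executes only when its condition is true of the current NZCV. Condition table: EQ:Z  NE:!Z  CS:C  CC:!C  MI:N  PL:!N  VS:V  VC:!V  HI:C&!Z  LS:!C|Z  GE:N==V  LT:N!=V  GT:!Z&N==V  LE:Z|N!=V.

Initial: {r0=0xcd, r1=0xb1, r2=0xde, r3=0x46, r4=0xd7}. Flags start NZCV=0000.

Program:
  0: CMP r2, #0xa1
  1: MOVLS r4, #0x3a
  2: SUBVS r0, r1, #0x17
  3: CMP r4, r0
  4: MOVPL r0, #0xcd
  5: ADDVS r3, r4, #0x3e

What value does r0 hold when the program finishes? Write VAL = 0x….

0: ✓ CMP  NZCV=0010
1: · MOVLS
2: · SUBVS
3: ✓ CMP  NZCV=0010
4: ✓ MOVPL  r0←0xcd
5: · ADDVS

VAL = 0xcd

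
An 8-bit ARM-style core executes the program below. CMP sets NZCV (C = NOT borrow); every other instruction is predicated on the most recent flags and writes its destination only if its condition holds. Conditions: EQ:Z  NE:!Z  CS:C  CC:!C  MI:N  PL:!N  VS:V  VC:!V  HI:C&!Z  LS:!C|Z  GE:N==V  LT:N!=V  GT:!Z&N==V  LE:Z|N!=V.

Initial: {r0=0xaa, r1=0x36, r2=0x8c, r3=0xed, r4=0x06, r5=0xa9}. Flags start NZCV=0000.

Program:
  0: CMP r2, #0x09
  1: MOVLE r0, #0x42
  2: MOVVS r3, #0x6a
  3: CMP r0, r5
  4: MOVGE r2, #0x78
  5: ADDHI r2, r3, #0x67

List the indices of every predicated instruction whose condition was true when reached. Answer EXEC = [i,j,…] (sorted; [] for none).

[0] flags=1010 → (cmp)
[1] flags=1010 LE?T → r0=0x42
[2] flags=1010 VS?F → skip
[3] flags=1001 → (cmp)
[4] flags=1001 GE?T → r2=0x78
[5] flags=1001 HI?F → skip

EXEC = [1,4]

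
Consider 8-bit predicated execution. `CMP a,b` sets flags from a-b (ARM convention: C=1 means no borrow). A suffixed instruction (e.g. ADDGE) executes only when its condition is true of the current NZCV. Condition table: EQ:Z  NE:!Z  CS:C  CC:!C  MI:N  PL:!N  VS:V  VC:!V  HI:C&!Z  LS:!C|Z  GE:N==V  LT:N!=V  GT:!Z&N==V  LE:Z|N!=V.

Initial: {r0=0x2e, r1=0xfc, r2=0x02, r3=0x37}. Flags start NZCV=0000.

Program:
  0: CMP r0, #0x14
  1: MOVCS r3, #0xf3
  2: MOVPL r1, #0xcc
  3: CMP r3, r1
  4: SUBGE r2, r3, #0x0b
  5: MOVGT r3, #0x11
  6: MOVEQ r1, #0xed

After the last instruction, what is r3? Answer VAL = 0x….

0: ✓ CMP  NZCV=0010
1: ✓ MOVCS  r3←0xf3
2: ✓ MOVPL  r1←0xcc
3: ✓ CMP  NZCV=0010
4: ✓ SUBGE  r2←0xe8
5: ✓ MOVGT  r3←0x11
6: · MOVEQ

VAL = 0x11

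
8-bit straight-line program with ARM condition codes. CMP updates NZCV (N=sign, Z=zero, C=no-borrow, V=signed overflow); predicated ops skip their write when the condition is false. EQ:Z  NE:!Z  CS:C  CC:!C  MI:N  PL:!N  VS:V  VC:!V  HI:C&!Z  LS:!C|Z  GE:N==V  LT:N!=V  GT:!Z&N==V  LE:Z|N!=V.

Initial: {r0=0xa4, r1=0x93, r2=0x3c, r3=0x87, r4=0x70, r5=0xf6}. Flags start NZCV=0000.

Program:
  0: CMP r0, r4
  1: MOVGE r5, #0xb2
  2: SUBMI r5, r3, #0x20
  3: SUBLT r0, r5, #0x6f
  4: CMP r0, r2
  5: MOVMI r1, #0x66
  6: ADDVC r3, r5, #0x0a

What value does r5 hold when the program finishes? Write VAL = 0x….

0: ✓ CMP  NZCV=0011
1: · MOVGE
2: · SUBMI
3: ✓ SUBLT  r0←0x87
4: ✓ CMP  NZCV=0011
5: · MOVMI
6: · ADDVC

VAL = 0xf6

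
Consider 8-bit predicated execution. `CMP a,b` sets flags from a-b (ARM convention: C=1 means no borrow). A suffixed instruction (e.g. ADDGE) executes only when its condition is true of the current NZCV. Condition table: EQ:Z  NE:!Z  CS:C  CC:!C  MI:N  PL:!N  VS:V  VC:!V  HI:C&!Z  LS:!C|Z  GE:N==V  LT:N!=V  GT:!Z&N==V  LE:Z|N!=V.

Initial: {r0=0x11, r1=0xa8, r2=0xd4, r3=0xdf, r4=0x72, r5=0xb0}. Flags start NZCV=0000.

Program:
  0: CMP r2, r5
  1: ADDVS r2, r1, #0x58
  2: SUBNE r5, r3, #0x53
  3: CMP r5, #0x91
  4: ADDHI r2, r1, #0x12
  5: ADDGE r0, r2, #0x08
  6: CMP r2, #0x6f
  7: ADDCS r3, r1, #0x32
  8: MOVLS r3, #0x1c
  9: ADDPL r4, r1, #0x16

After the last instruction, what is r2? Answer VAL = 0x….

[0] flags=0010 → (cmp)
[1] flags=0010 VS?F → skip
[2] flags=0010 NE?T → r5=0x8c
[3] flags=1000 → (cmp)
[4] flags=1000 HI?F → skip
[5] flags=1000 GE?F → skip
[6] flags=0011 → (cmp)
[7] flags=0011 CS?T → r3=0xda
[8] flags=0011 LS?F → skip
[9] flags=0011 PL?T → r4=0xbe

VAL = 0xd4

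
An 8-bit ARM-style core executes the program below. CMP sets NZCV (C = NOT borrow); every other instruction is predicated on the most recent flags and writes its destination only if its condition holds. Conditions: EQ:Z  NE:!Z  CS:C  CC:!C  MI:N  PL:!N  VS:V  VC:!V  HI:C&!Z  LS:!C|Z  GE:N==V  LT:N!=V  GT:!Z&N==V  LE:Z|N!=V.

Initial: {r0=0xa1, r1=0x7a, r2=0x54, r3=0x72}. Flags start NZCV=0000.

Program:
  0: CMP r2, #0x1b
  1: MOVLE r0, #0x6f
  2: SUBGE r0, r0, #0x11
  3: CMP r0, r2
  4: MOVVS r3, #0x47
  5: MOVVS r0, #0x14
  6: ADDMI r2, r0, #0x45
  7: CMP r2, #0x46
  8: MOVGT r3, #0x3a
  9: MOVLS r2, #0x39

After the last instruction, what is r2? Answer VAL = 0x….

[0] flags=0010 → (cmp)
[1] flags=0010 LE?F → skip
[2] flags=0010 GE?T → r0=0x90
[3] flags=0011 → (cmp)
[4] flags=0011 VS?T → r3=0x47
[5] flags=0011 VS?T → r0=0x14
[6] flags=0011 MI?F → skip
[7] flags=0010 → (cmp)
[8] flags=0010 GT?T → r3=0x3a
[9] flags=0010 LS?F → skip

VAL = 0x54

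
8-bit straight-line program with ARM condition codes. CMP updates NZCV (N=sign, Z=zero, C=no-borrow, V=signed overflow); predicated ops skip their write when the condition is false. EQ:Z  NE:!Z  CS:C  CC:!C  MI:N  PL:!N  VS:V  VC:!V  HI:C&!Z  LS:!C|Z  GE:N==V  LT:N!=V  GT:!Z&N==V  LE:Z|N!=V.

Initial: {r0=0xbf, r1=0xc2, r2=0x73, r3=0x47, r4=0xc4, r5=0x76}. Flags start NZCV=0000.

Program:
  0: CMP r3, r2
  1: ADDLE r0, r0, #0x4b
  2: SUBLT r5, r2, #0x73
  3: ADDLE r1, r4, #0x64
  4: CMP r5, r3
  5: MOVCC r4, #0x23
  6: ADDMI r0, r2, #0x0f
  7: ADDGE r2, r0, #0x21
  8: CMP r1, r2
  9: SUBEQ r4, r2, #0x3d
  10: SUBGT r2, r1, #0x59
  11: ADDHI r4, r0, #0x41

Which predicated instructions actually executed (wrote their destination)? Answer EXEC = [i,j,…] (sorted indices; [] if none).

[0] flags=1000 → (cmp)
[1] flags=1000 LE?T → r0=0x0a
[2] flags=1000 LT?T → r5=0x00
[3] flags=1000 LE?T → r1=0x28
[4] flags=1000 → (cmp)
[5] flags=1000 CC?T → r4=0x23
[6] flags=1000 MI?T → r0=0x82
[7] flags=1000 GE?F → skip
[8] flags=1000 → (cmp)
[9] flags=1000 EQ?F → skip
[10] flags=1000 GT?F → skip
[11] flags=1000 HI?F → skip

EXEC = [1,2,3,5,6]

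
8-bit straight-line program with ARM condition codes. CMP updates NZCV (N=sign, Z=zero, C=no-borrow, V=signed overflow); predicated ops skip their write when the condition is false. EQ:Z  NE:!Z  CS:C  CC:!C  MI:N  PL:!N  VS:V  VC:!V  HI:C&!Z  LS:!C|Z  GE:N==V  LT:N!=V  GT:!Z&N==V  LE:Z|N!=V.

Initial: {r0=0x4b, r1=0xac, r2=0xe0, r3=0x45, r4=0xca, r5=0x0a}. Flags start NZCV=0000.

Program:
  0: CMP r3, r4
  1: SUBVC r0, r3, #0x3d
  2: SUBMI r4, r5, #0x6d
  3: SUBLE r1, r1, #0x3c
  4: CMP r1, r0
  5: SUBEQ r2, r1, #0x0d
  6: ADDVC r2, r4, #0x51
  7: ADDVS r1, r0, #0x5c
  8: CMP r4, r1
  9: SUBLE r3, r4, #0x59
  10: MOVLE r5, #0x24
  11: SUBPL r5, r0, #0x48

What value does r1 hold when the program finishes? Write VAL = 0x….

VAL = 0xac

0: ✓ CMP  NZCV=0000
1: ✓ SUBVC  r0←0x08
2: · SUBMI
3: · SUBLE
4: ✓ CMP  NZCV=1010
5: · SUBEQ
6: ✓ ADDVC  r2←0x1b
7: · ADDVS
8: ✓ CMP  NZCV=0010
9: · SUBLE
10: · MOVLE
11: ✓ SUBPL  r5←0xc0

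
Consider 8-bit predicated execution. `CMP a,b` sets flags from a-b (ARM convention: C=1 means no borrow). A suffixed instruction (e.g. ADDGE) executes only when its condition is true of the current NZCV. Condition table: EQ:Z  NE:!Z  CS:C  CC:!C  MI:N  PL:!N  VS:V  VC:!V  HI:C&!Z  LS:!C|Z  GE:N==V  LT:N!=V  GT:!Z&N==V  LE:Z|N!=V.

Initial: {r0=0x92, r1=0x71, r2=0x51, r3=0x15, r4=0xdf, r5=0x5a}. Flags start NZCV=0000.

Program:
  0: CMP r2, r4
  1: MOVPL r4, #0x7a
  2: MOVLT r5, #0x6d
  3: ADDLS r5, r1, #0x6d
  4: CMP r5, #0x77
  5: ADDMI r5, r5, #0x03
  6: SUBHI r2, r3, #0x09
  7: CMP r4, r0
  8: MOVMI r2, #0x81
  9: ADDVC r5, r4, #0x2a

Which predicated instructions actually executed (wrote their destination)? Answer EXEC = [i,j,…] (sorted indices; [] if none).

EXEC = [1,3,6,8]

[0] flags=0000 → (cmp)
[1] flags=0000 PL?T → r4=0x7a
[2] flags=0000 LT?F → skip
[3] flags=0000 LS?T → r5=0xde
[4] flags=0011 → (cmp)
[5] flags=0011 MI?F → skip
[6] flags=0011 HI?T → r2=0x0c
[7] flags=1001 → (cmp)
[8] flags=1001 MI?T → r2=0x81
[9] flags=1001 VC?F → skip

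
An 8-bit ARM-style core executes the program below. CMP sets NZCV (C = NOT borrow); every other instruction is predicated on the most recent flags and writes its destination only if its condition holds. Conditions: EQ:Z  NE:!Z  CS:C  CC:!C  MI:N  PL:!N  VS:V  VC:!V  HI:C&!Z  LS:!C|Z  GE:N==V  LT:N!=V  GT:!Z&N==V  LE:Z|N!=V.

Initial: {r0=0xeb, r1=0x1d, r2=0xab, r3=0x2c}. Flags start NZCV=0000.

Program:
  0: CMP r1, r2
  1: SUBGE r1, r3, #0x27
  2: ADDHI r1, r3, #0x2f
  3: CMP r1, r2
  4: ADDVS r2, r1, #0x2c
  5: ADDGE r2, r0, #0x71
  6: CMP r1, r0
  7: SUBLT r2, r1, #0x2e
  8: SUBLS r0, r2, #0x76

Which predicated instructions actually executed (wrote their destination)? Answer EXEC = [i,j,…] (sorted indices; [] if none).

EXEC = [1,5,8]

0: ✓ CMP  NZCV=0000
1: ✓ SUBGE  r1←0x05
2: · ADDHI
3: ✓ CMP  NZCV=0000
4: · ADDVS
5: ✓ ADDGE  r2←0x5c
6: ✓ CMP  NZCV=0000
7: · SUBLT
8: ✓ SUBLS  r0←0xe6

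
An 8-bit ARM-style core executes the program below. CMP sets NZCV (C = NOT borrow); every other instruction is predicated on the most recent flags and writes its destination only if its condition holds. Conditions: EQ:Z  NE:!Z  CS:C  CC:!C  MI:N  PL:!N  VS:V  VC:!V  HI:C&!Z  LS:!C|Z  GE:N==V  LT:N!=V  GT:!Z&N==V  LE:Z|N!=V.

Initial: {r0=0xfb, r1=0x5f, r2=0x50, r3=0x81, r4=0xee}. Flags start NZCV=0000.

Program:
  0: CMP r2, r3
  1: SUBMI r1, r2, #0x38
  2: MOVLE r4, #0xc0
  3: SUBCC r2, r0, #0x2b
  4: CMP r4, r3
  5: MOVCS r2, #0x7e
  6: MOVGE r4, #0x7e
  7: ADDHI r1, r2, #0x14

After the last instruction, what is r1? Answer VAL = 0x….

0: ✓ CMP  NZCV=1001
1: ✓ SUBMI  r1←0x18
2: · MOVLE
3: ✓ SUBCC  r2←0xd0
4: ✓ CMP  NZCV=0010
5: ✓ MOVCS  r2←0x7e
6: ✓ MOVGE  r4←0x7e
7: ✓ ADDHI  r1←0x92

VAL = 0x92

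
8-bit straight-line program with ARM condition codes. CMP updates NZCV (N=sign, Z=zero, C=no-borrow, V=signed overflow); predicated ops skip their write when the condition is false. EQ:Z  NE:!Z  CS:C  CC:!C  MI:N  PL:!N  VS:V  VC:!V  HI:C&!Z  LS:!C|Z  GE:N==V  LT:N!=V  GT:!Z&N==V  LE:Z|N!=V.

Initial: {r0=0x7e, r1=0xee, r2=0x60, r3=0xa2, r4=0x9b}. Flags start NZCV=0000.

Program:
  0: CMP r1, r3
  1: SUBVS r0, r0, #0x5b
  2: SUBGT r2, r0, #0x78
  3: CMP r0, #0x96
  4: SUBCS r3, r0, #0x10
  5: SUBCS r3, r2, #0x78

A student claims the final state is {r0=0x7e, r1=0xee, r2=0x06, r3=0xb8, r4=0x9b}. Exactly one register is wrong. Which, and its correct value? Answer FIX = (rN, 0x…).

FIX = (r3, 0xa2)

[0] flags=0010 → (cmp)
[1] flags=0010 VS?F → skip
[2] flags=0010 GT?T → r2=0x06
[3] flags=1001 → (cmp)
[4] flags=1001 CS?F → skip
[5] flags=1001 CS?F → skip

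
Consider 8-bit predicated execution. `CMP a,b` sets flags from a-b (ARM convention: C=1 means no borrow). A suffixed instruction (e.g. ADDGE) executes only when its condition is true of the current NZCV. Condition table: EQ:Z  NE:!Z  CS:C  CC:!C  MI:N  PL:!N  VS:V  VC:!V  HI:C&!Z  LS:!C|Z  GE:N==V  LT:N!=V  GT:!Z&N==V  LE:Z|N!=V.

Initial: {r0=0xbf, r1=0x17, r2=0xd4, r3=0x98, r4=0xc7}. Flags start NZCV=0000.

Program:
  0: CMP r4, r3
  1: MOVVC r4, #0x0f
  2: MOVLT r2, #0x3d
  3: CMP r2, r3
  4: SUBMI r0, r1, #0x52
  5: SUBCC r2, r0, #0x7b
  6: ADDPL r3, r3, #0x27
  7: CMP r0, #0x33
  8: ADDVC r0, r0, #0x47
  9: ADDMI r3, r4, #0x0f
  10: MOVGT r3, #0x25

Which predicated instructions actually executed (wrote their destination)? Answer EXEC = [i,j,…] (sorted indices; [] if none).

EXEC = [1,6,8,9]

[0] flags=0010 → (cmp)
[1] flags=0010 VC?T → r4=0x0f
[2] flags=0010 LT?F → skip
[3] flags=0010 → (cmp)
[4] flags=0010 MI?F → skip
[5] flags=0010 CC?F → skip
[6] flags=0010 PL?T → r3=0xbf
[7] flags=1010 → (cmp)
[8] flags=1010 VC?T → r0=0x06
[9] flags=1010 MI?T → r3=0x1e
[10] flags=1010 GT?F → skip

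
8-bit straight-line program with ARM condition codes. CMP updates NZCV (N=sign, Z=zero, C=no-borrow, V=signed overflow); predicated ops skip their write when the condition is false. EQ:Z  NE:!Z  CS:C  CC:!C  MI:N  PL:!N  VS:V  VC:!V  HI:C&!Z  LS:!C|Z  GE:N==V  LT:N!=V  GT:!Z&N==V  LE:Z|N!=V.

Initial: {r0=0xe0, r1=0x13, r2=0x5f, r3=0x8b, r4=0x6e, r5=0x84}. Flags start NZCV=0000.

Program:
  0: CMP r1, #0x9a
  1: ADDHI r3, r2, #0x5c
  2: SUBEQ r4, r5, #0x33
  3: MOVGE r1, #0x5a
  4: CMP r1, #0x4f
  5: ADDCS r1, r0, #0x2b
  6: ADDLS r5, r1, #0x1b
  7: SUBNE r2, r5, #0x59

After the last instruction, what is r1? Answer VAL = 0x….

[0] flags=0000 → (cmp)
[1] flags=0000 HI?F → skip
[2] flags=0000 EQ?F → skip
[3] flags=0000 GE?T → r1=0x5a
[4] flags=0010 → (cmp)
[5] flags=0010 CS?T → r1=0x0b
[6] flags=0010 LS?F → skip
[7] flags=0010 NE?T → r2=0x2b

VAL = 0x0b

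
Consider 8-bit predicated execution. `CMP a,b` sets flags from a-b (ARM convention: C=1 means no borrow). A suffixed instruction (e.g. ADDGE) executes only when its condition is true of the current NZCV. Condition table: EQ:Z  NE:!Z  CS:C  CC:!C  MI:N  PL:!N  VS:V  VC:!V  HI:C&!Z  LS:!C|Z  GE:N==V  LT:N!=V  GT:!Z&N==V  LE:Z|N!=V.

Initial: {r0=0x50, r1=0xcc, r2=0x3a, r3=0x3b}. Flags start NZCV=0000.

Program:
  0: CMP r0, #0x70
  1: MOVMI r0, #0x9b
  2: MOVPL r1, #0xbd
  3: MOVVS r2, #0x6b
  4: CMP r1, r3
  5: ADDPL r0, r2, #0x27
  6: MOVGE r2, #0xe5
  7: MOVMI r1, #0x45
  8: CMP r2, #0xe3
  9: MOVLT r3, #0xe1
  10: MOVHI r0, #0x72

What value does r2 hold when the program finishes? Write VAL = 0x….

0: ✓ CMP  NZCV=1000
1: ✓ MOVMI  r0←0x9b
2: · MOVPL
3: · MOVVS
4: ✓ CMP  NZCV=1010
5: · ADDPL
6: · MOVGE
7: ✓ MOVMI  r1←0x45
8: ✓ CMP  NZCV=0000
9: · MOVLT
10: · MOVHI

VAL = 0x3a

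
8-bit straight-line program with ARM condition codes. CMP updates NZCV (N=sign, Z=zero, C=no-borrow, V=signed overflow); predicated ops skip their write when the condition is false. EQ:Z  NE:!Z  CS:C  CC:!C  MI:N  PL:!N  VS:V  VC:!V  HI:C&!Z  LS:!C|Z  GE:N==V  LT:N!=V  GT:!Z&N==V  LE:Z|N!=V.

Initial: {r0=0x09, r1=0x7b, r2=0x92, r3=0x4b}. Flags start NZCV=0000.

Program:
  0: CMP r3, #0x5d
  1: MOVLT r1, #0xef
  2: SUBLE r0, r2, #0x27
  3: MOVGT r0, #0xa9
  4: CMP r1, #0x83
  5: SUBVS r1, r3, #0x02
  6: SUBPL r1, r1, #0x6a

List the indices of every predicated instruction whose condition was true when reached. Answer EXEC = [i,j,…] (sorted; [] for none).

0: ✓ CMP  NZCV=1000
1: ✓ MOVLT  r1←0xef
2: ✓ SUBLE  r0←0x6b
3: · MOVGT
4: ✓ CMP  NZCV=0010
5: · SUBVS
6: ✓ SUBPL  r1←0x85

EXEC = [1,2,6]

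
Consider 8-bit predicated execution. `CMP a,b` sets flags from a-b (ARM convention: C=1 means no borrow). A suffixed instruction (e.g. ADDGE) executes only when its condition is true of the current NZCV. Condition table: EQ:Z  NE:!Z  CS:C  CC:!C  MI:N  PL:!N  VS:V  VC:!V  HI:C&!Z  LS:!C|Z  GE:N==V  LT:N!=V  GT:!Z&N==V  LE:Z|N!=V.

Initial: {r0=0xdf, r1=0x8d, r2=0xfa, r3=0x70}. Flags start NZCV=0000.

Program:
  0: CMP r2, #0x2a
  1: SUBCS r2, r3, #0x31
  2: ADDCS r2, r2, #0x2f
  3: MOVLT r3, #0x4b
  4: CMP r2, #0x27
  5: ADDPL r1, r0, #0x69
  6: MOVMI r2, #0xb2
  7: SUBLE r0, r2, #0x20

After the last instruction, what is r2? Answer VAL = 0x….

0: ✓ CMP  NZCV=1010
1: ✓ SUBCS  r2←0x3f
2: ✓ ADDCS  r2←0x6e
3: ✓ MOVLT  r3←0x4b
4: ✓ CMP  NZCV=0010
5: ✓ ADDPL  r1←0x48
6: · MOVMI
7: · SUBLE

VAL = 0x6e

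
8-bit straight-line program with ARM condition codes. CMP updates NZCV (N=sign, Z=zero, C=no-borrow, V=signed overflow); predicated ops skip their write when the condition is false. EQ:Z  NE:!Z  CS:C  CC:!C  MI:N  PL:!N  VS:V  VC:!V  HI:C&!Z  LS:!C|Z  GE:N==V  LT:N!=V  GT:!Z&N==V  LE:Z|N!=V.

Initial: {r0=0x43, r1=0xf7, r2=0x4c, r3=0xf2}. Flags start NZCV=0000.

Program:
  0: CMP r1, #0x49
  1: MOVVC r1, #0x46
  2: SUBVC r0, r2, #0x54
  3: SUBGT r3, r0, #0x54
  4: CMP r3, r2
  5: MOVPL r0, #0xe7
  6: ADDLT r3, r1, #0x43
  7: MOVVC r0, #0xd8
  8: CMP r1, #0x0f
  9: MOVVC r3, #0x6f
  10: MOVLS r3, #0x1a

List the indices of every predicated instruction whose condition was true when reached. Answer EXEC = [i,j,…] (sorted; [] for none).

[0] flags=1010 → (cmp)
[1] flags=1010 VC?T → r1=0x46
[2] flags=1010 VC?T → r0=0xf8
[3] flags=1010 GT?F → skip
[4] flags=1010 → (cmp)
[5] flags=1010 PL?F → skip
[6] flags=1010 LT?T → r3=0x89
[7] flags=1010 VC?T → r0=0xd8
[8] flags=0010 → (cmp)
[9] flags=0010 VC?T → r3=0x6f
[10] flags=0010 LS?F → skip

EXEC = [1,2,6,7,9]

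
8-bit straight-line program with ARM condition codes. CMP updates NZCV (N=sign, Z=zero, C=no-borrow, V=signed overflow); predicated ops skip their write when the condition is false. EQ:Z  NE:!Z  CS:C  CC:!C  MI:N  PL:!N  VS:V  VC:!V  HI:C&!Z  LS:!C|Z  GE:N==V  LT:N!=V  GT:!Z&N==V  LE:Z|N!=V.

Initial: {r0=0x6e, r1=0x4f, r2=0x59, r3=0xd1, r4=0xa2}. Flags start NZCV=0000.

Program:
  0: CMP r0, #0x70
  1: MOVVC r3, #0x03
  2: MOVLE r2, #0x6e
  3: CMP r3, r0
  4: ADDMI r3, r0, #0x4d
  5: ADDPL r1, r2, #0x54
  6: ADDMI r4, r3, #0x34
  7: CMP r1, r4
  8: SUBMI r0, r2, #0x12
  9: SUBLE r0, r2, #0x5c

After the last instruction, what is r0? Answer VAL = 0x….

0: ✓ CMP  NZCV=1000
1: ✓ MOVVC  r3←0x03
2: ✓ MOVLE  r2←0x6e
3: ✓ CMP  NZCV=1000
4: ✓ ADDMI  r3←0xbb
5: · ADDPL
6: ✓ ADDMI  r4←0xef
7: ✓ CMP  NZCV=0000
8: · SUBMI
9: · SUBLE

VAL = 0x6e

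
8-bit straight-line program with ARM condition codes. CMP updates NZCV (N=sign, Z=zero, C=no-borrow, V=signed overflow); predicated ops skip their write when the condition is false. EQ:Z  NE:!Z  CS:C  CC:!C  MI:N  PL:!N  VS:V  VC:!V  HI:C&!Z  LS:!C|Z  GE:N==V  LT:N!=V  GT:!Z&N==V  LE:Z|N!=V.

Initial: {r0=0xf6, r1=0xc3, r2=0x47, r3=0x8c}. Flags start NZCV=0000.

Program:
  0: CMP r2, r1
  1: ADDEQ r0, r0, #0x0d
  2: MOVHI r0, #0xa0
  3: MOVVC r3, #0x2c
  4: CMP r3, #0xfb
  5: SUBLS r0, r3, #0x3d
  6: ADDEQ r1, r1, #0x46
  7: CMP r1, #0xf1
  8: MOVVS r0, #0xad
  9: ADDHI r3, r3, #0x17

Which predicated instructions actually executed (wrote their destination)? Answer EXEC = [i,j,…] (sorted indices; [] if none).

0: ✓ CMP  NZCV=1001
1: · ADDEQ
2: · MOVHI
3: · MOVVC
4: ✓ CMP  NZCV=1000
5: ✓ SUBLS  r0←0x4f
6: · ADDEQ
7: ✓ CMP  NZCV=1000
8: · MOVVS
9: · ADDHI

EXEC = [5]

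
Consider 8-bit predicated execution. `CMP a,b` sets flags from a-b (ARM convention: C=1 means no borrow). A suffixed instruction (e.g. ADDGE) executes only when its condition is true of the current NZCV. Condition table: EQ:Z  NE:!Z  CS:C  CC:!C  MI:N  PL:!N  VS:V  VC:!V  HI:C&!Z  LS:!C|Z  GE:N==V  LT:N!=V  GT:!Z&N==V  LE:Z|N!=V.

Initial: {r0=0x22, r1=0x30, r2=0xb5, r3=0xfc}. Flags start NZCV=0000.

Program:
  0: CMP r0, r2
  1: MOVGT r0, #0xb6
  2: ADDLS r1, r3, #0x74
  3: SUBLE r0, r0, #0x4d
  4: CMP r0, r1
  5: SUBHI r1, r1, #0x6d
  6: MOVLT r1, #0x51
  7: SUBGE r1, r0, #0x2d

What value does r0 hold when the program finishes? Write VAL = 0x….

VAL = 0xb6

[0] flags=0000 → (cmp)
[1] flags=0000 GT?T → r0=0xb6
[2] flags=0000 LS?T → r1=0x70
[3] flags=0000 LE?F → skip
[4] flags=0011 → (cmp)
[5] flags=0011 HI?T → r1=0x03
[6] flags=0011 LT?T → r1=0x51
[7] flags=0011 GE?F → skip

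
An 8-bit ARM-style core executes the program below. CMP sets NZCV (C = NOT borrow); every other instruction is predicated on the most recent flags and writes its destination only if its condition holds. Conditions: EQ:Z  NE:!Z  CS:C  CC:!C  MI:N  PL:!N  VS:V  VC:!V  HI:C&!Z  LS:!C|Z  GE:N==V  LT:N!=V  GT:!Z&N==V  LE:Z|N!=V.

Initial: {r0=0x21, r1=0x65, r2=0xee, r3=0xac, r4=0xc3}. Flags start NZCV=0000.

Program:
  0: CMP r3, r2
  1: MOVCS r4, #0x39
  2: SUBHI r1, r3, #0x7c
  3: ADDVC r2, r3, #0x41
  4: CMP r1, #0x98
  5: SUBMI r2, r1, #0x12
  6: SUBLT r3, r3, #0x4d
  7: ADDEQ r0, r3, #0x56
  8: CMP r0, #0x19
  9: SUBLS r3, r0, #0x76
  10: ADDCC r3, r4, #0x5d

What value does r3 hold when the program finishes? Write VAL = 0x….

VAL = 0xac

[0] flags=1000 → (cmp)
[1] flags=1000 CS?F → skip
[2] flags=1000 HI?F → skip
[3] flags=1000 VC?T → r2=0xed
[4] flags=1001 → (cmp)
[5] flags=1001 MI?T → r2=0x53
[6] flags=1001 LT?F → skip
[7] flags=1001 EQ?F → skip
[8] flags=0010 → (cmp)
[9] flags=0010 LS?F → skip
[10] flags=0010 CC?F → skip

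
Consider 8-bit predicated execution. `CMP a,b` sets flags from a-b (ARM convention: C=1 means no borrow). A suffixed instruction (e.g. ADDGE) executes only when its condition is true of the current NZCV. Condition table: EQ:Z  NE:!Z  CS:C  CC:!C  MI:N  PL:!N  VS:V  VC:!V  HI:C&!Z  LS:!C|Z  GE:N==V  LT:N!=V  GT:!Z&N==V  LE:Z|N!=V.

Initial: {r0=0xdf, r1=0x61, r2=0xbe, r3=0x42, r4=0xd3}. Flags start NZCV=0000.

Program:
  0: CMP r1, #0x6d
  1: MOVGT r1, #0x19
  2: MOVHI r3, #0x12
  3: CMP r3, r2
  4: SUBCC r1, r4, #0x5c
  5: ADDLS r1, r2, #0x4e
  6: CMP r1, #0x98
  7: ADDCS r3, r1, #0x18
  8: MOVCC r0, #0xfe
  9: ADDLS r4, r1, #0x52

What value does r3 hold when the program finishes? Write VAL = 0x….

VAL = 0x42

[0] flags=1000 → (cmp)
[1] flags=1000 GT?F → skip
[2] flags=1000 HI?F → skip
[3] flags=1001 → (cmp)
[4] flags=1001 CC?T → r1=0x77
[5] flags=1001 LS?T → r1=0x0c
[6] flags=0000 → (cmp)
[7] flags=0000 CS?F → skip
[8] flags=0000 CC?T → r0=0xfe
[9] flags=0000 LS?T → r4=0x5e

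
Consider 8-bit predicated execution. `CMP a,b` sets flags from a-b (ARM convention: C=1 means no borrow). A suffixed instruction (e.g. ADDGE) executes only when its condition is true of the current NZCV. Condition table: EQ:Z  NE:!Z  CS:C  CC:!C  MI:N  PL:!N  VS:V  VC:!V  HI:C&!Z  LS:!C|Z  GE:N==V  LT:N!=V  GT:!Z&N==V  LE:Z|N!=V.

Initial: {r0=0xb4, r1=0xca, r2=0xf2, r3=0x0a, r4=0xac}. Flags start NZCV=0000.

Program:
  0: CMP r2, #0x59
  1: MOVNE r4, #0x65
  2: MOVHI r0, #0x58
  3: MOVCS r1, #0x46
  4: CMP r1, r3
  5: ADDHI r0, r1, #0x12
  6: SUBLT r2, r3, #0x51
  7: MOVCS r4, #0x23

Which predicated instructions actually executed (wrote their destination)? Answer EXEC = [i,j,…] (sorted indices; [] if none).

0: ✓ CMP  NZCV=1010
1: ✓ MOVNE  r4←0x65
2: ✓ MOVHI  r0←0x58
3: ✓ MOVCS  r1←0x46
4: ✓ CMP  NZCV=0010
5: ✓ ADDHI  r0←0x58
6: · SUBLT
7: ✓ MOVCS  r4←0x23

EXEC = [1,2,3,5,7]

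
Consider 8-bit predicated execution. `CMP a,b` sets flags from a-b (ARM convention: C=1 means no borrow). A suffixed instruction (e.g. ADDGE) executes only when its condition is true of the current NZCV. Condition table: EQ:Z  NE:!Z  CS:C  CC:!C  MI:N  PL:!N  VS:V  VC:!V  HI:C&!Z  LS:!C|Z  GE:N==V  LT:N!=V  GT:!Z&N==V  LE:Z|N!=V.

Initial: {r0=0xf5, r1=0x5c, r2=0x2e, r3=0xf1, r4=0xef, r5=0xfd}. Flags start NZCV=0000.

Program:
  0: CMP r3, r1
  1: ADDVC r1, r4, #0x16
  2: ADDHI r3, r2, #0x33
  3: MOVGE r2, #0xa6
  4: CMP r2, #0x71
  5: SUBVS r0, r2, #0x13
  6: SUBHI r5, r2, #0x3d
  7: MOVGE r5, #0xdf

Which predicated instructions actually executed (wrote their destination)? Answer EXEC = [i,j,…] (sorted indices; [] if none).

EXEC = [1,2]

0: ✓ CMP  NZCV=1010
1: ✓ ADDVC  r1←0x05
2: ✓ ADDHI  r3←0x61
3: · MOVGE
4: ✓ CMP  NZCV=1000
5: · SUBVS
6: · SUBHI
7: · MOVGE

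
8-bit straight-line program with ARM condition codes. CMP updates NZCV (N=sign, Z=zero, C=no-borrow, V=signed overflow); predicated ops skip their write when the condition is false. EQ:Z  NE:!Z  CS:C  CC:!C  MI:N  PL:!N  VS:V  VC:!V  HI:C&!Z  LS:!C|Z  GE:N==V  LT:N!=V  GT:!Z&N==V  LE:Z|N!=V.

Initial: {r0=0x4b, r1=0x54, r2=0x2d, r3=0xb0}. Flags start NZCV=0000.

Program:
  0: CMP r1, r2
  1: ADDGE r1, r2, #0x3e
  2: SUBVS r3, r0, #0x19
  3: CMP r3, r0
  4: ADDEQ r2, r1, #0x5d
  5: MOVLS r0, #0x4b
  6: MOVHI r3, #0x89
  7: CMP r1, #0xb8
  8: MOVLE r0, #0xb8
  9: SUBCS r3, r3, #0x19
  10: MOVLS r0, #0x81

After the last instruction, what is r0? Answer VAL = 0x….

VAL = 0x81

[0] flags=0010 → (cmp)
[1] flags=0010 GE?T → r1=0x6b
[2] flags=0010 VS?F → skip
[3] flags=0011 → (cmp)
[4] flags=0011 EQ?F → skip
[5] flags=0011 LS?F → skip
[6] flags=0011 HI?T → r3=0x89
[7] flags=1001 → (cmp)
[8] flags=1001 LE?F → skip
[9] flags=1001 CS?F → skip
[10] flags=1001 LS?T → r0=0x81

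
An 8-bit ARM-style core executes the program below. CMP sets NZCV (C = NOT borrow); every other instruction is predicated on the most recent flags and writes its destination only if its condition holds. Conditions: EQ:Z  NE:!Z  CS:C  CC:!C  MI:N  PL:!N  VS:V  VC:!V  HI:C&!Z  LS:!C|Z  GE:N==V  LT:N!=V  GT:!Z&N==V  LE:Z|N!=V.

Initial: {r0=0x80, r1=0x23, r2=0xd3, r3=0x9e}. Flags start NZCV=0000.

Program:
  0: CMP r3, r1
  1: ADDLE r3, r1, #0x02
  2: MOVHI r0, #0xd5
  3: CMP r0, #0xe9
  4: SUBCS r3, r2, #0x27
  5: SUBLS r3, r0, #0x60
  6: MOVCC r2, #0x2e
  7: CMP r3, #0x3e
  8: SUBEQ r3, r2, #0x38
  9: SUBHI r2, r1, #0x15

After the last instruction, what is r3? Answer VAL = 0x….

VAL = 0x75

0: ✓ CMP  NZCV=0011
1: ✓ ADDLE  r3←0x25
2: ✓ MOVHI  r0←0xd5
3: ✓ CMP  NZCV=1000
4: · SUBCS
5: ✓ SUBLS  r3←0x75
6: ✓ MOVCC  r2←0x2e
7: ✓ CMP  NZCV=0010
8: · SUBEQ
9: ✓ SUBHI  r2←0x0e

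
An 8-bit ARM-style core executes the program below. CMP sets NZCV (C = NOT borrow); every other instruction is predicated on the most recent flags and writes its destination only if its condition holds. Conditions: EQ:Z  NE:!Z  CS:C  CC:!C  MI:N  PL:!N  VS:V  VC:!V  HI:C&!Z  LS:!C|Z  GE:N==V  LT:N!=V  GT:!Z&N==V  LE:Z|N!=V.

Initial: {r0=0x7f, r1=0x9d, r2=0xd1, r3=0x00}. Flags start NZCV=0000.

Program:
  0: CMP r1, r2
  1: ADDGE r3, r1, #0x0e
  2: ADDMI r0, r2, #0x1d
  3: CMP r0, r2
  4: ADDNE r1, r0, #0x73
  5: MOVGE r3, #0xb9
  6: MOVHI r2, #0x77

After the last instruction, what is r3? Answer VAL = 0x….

VAL = 0xb9

[0] flags=1000 → (cmp)
[1] flags=1000 GE?F → skip
[2] flags=1000 MI?T → r0=0xee
[3] flags=0010 → (cmp)
[4] flags=0010 NE?T → r1=0x61
[5] flags=0010 GE?T → r3=0xb9
[6] flags=0010 HI?T → r2=0x77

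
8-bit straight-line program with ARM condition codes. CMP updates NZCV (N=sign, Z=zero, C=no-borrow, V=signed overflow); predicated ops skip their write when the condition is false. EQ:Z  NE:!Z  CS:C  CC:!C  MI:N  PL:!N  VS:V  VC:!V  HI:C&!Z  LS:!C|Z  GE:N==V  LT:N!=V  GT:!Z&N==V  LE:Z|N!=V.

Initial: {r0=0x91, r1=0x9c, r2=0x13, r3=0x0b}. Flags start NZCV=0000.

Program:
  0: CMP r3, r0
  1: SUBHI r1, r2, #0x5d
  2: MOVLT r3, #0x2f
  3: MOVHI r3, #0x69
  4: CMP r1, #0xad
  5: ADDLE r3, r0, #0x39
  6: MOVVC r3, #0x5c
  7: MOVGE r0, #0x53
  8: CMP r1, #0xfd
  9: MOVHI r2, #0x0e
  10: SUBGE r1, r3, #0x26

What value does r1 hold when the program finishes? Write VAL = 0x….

VAL = 0x9c

[0] flags=0000 → (cmp)
[1] flags=0000 HI?F → skip
[2] flags=0000 LT?F → skip
[3] flags=0000 HI?F → skip
[4] flags=1000 → (cmp)
[5] flags=1000 LE?T → r3=0xca
[6] flags=1000 VC?T → r3=0x5c
[7] flags=1000 GE?F → skip
[8] flags=1000 → (cmp)
[9] flags=1000 HI?F → skip
[10] flags=1000 GE?F → skip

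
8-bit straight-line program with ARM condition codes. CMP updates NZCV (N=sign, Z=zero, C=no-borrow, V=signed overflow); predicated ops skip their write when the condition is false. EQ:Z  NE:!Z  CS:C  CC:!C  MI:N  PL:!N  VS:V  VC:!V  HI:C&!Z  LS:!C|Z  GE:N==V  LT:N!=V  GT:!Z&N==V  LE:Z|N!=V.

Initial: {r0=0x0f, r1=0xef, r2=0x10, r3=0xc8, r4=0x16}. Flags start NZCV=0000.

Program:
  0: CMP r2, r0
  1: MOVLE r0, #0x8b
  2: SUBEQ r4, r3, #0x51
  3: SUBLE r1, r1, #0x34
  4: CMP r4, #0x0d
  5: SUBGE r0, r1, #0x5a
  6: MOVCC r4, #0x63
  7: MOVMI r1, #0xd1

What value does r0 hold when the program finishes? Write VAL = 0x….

VAL = 0x95

0: ✓ CMP  NZCV=0010
1: · MOVLE
2: · SUBEQ
3: · SUBLE
4: ✓ CMP  NZCV=0010
5: ✓ SUBGE  r0←0x95
6: · MOVCC
7: · MOVMI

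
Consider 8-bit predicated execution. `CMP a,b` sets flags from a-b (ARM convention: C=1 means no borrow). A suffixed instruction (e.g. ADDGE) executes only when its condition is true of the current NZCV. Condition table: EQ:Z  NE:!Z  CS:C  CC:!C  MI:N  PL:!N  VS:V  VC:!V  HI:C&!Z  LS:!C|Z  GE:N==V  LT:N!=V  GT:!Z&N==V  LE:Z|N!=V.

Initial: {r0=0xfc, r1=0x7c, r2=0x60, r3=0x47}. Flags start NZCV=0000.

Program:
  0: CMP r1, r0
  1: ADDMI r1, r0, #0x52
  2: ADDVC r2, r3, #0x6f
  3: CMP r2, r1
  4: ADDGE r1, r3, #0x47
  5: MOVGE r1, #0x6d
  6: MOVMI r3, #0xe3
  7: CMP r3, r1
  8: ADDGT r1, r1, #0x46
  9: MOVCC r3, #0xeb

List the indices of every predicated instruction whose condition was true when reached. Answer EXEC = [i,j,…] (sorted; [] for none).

0: ✓ CMP  NZCV=1001
1: ✓ ADDMI  r1←0x4e
2: · ADDVC
3: ✓ CMP  NZCV=0010
4: ✓ ADDGE  r1←0x8e
5: ✓ MOVGE  r1←0x6d
6: · MOVMI
7: ✓ CMP  NZCV=1000
8: · ADDGT
9: ✓ MOVCC  r3←0xeb

EXEC = [1,4,5,9]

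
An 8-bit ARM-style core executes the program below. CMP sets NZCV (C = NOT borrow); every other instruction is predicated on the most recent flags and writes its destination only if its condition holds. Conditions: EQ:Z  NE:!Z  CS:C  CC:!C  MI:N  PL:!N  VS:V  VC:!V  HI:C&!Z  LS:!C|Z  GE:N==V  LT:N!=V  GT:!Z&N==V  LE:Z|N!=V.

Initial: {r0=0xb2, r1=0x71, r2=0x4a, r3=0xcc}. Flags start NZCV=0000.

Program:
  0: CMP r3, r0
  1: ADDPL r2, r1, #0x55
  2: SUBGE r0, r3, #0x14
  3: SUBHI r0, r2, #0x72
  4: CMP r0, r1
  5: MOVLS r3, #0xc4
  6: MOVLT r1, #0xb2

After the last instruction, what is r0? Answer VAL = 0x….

0: ✓ CMP  NZCV=0010
1: ✓ ADDPL  r2←0xc6
2: ✓ SUBGE  r0←0xb8
3: ✓ SUBHI  r0←0x54
4: ✓ CMP  NZCV=1000
5: ✓ MOVLS  r3←0xc4
6: ✓ MOVLT  r1←0xb2

VAL = 0x54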